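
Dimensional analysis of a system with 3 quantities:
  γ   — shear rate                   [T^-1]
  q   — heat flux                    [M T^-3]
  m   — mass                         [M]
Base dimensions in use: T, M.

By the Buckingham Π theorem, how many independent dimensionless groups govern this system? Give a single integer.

1

Dimensional matrix (T×M by γ×q×m):
  T: [-1 -3  0]
  M: [ 0  1  1]
Row reduction gives pivot columns γ,q; rank = 2
n=3, r=2 ⇒ 1 dimensionless group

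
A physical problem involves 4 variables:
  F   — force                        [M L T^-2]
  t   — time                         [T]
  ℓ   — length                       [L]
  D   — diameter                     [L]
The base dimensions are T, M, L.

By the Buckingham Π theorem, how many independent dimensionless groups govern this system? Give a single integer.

1

Dimensional matrix (T×M×L by F×t×ℓ×D):
  T: [-2  1  0  0]
  M: [ 1  0  0  0]
  L: [ 1  0  1  1]
RREF → pivots at {F,t,ℓ} ⇒ r = 3
Π count = n − r = 4 − 3 = 1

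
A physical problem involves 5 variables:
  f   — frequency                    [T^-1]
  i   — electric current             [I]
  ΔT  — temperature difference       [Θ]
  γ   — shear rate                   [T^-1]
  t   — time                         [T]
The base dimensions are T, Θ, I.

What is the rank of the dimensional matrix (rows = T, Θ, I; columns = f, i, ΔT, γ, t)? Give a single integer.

Write exponents as rows T,Θ,I / cols f,i,ΔT,γ,t:
  T: [-1  0  0 -1  1]
  Θ: [ 0  0  1  0  0]
  I: [ 0  1  0  0  0]
Echelon form has 3 nonzero rows (pivots: f,i,ΔT)

3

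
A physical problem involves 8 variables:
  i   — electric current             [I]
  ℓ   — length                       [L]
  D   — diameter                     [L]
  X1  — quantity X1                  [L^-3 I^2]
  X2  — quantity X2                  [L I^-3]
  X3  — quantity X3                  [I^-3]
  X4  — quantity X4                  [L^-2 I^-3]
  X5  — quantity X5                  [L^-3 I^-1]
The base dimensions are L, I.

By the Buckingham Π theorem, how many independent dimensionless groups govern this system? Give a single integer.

6

Exponent matrix [L,I] × [i,ℓ,D,X1,X2,X3,X4,X5]:
  L: [ 0  1  1 -3  1  0 -2 -3]
  I: [ 1  0  0  2 -3 -3 -3 -1]
RREF → pivots at {i,ℓ} ⇒ r = 2
Π count = n − r = 8 − 2 = 6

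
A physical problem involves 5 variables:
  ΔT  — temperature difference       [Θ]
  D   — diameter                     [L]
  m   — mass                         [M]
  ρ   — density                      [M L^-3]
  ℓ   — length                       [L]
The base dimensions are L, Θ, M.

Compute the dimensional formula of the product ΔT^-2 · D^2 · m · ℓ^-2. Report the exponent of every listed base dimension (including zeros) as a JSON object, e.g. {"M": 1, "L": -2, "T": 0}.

Write exponents as rows L,Θ,M / cols ΔT,D,m,ρ,ℓ:
  L: [ 0  1  0 -3  1]
  Θ: [ 1  0  0  0  0]
  M: [ 0  0  1  1  0]
  [L]: (-2)·0+(2)·1+(1)·0+(-2)·1 = 0
  [Θ]: (-2)·1+(2)·0+(1)·0+(-2)·0 = -2
  [M]: (-2)·0+(2)·0+(1)·1+(-2)·0 = 1
⇒ Θ^-2 M

{"L": 0, "Θ": -2, "M": 1}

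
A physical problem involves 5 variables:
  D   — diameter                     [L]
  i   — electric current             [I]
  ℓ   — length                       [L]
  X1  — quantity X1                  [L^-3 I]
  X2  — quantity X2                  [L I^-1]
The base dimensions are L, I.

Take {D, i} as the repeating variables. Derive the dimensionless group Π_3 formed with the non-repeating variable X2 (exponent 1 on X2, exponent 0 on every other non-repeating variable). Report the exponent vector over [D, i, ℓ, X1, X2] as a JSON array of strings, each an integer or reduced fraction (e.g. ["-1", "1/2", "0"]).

["-1", "1", "0", "0", "1"]

Dimensional matrix (L×I by D×i×ℓ×X1×X2):
  L: [ 1  0  1 -3  1]
  I: [ 0  1  0  1 -1]
RREF → pivots at {D,i} ⇒ r = 2
Pivot set = {D,i}, free = {ℓ,X1,X2}
RREF:
  r0: [   1    0    1   -3    1]
  r1: [   0    1    0    1   -1]
Fix exponent of X2 at 1, ℓ at 0, X1 at 0; solve each RREF row for its pivot's exponent:
  r0: exp(D) + (1)·1 = 0 ⇒ exp(D) = -1
  r1: exp(i) + (-1)·1 = 0 ⇒ exp(i) = 1
Π_3 = D^-1 · i · X2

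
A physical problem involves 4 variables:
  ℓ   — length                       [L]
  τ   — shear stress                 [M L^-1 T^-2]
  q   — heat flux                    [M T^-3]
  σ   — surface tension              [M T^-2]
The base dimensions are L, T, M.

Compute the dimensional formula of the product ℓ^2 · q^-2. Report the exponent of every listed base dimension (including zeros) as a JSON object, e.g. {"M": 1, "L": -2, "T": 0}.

{"L": 2, "T": 6, "M": -2}

Exponent matrix [L,T,M] × [ℓ,τ,q,σ]:
  L: [ 1 -1  0  0]
  T: [ 0 -2 -3 -2]
  M: [ 0  1  1  1]
  [L]: (2)·1+(-2)·0 = 2
  [T]: (2)·0+(-2)·-3 = 6
  [M]: (2)·0+(-2)·1 = -2
⇒ L^2 T^6 M^-2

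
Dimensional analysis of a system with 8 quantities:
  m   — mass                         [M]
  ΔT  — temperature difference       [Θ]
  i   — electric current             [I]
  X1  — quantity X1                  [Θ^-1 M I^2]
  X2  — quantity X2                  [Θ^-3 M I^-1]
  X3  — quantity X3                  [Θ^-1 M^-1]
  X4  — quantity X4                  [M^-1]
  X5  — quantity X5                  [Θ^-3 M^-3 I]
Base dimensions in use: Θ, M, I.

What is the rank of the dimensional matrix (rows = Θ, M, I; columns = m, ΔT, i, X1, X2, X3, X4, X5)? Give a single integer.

Write exponents as rows Θ,M,I / cols m,ΔT,i,X1,X2,X3,X4,X5:
  Θ: [ 0  1  0 -1 -3 -1  0 -3]
  M: [ 1  0  0  1  1 -1 -1 -3]
  I: [ 0  0  1  2 -1  0  0  1]
RREF → pivots at {m,ΔT,i} ⇒ r = 3

3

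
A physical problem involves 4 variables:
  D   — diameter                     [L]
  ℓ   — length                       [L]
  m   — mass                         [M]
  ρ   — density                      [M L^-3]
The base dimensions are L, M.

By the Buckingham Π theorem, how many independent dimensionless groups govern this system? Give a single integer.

2

Exponent matrix [L,M] × [D,ℓ,m,ρ]:
  L: [ 1  1  0 -3]
  M: [ 0  0  1  1]
Echelon form has 2 nonzero rows (pivots: D,m)
Π count = n − r = 4 − 2 = 2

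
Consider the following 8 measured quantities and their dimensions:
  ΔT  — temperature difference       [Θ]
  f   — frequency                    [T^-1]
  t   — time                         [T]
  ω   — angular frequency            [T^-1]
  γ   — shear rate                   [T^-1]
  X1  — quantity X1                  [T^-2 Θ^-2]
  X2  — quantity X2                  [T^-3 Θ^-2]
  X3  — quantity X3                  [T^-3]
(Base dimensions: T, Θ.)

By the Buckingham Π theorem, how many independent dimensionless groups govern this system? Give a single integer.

Dimensional matrix (T×Θ by ΔT×f×t×ω×γ×X1×X2×X3):
  T: [ 0 -1  1 -1 -1 -2 -3 -3]
  Θ: [ 1  0  0  0  0 -2 -2  0]
Echelon form has 2 nonzero rows (pivots: ΔT,f)
Π count = n − r = 8 − 2 = 6

6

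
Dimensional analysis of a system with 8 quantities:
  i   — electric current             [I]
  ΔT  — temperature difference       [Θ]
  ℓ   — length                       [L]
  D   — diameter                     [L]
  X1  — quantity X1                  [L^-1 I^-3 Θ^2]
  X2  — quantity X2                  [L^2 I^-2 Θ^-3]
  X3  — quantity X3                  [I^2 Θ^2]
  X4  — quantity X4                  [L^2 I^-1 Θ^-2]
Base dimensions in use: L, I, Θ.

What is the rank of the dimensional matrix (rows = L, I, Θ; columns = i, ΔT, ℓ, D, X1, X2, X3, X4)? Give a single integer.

3

Exponent matrix [L,I,Θ] × [i,ΔT,ℓ,D,X1,X2,X3,X4]:
  L: [ 0  0  1  1 -1  2  0  2]
  I: [ 1  0  0  0 -3 -2  2 -1]
  Θ: [ 0  1  0  0  2 -3  2 -2]
Echelon form has 3 nonzero rows (pivots: i,ΔT,ℓ)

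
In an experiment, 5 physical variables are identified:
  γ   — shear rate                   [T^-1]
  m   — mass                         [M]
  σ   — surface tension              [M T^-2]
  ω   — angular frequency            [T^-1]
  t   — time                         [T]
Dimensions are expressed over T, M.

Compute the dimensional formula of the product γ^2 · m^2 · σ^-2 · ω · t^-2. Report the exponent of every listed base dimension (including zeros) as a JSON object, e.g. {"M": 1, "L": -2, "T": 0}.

{"T": -1, "M": 0}

Exponent matrix [T,M] × [γ,m,σ,ω,t]:
  T: [-1  0 -2 -1  1]
  M: [ 0  1  1  0  0]
  [T]: (2)·-1+(2)·0+(-2)·-2+(1)·-1+(-2)·1 = -1
  [M]: (2)·0+(2)·1+(-2)·1+(1)·0+(-2)·0 = 0
⇒ T^-1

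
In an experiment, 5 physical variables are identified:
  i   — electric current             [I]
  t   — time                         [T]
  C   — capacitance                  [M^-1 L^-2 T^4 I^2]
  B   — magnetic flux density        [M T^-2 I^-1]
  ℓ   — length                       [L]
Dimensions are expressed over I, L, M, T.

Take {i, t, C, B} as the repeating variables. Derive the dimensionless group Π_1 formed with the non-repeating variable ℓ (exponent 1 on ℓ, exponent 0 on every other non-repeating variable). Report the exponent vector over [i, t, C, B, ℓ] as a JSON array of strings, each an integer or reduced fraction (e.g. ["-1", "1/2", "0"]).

Write exponents as rows I,L,M,T / cols i,t,C,B,ℓ:
  I: [ 1  0  2 -1  0]
  L: [ 0  0 -2  0  1]
  M: [ 0  0 -1  1  0]
  T: [ 0  1  4 -2  0]
Echelon form has 4 nonzero rows (pivots: i,t,C,B)
Pivot set = {i,t,C,B}, free = {ℓ}
RREF:
  r0: [   1    0    0    0  1/2]
  r1: [   0    1    0    0    1]
  r2: [   0    0    1    0 -1/2]
  r3: [   0    0    0    1 -1/2]
Fix exponent of ℓ at 1; solve each RREF row for its pivot's exponent:
  r0: exp(i) + (1/2)·1 = 0 ⇒ exp(i) = -1/2
  r1: exp(t) + (1)·1 = 0 ⇒ exp(t) = -1
  r2: exp(C) + (-1/2)·1 = 0 ⇒ exp(C) = 1/2
  r3: exp(B) + (-1/2)·1 = 0 ⇒ exp(B) = 1/2
Π_1 = i^(-1/2) · t^-1 · C^(1/2) · B^(1/2) · ℓ

["-1/2", "-1", "1/2", "1/2", "1"]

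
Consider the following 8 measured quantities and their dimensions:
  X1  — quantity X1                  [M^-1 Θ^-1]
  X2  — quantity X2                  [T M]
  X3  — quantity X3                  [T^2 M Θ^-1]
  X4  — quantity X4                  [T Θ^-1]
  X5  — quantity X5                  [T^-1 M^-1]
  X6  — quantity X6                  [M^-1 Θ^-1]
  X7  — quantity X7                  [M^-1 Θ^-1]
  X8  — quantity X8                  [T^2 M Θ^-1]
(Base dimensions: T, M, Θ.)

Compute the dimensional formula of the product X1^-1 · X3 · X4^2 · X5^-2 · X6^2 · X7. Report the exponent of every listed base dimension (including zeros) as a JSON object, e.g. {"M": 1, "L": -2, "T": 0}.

{"T": 6, "M": 1, "Θ": -5}

Exponent matrix [T,M,Θ] × [X1,X2,X3,X4,X5,X6,X7,X8]:
  T: [ 0  1  2  1 -1  0  0  2]
  M: [-1  1  1  0 -1 -1 -1  1]
  Θ: [-1  0 -1 -1  0 -1 -1 -1]
  [T]: (-1)·0+(1)·2+(2)·1+(-2)·-1+(2)·0+(1)·0 = 6
  [M]: (-1)·-1+(1)·1+(2)·0+(-2)·-1+(2)·-1+(1)·-1 = 1
  [Θ]: (-1)·-1+(1)·-1+(2)·-1+(-2)·0+(2)·-1+(1)·-1 = -5
⇒ T^6 M Θ^-5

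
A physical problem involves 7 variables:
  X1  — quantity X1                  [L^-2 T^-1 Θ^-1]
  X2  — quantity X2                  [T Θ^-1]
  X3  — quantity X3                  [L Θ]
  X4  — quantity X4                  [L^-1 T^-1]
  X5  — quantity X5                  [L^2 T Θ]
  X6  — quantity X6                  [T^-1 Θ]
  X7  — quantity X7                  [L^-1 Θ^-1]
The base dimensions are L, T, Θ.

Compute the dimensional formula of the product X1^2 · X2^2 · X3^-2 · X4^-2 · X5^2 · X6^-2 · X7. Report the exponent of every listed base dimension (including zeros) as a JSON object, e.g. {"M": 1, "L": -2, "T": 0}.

{"L": -1, "T": 6, "Θ": -7}

Dimensional matrix (L×T×Θ by X1×X2×X3×X4×X5×X6×X7):
  L: [-2  0  1 -1  2  0 -1]
  T: [-1  1  0 -1  1 -1  0]
  Θ: [-1 -1  1  0  1  1 -1]
  [L]: (2)·-2+(2)·0+(-2)·1+(-2)·-1+(2)·2+(-2)·0+(1)·-1 = -1
  [T]: (2)·-1+(2)·1+(-2)·0+(-2)·-1+(2)·1+(-2)·-1+(1)·0 = 6
  [Θ]: (2)·-1+(2)·-1+(-2)·1+(-2)·0+(2)·1+(-2)·1+(1)·-1 = -7
⇒ L^-1 T^6 Θ^-7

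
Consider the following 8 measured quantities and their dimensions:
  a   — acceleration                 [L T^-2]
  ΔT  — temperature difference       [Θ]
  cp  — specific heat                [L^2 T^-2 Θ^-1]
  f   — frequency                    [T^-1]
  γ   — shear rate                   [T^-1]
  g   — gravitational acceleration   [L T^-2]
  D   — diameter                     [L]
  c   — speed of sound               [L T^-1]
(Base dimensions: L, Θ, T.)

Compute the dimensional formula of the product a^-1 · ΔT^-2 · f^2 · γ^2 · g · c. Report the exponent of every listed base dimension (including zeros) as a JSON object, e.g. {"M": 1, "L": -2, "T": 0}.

{"L": 1, "Θ": -2, "T": -5}

Exponent matrix [L,Θ,T] × [a,ΔT,cp,f,γ,g,D,c]:
  L: [ 1  0  2  0  0  1  1  1]
  Θ: [ 0  1 -1  0  0  0  0  0]
  T: [-2  0 -2 -1 -1 -2  0 -1]
  [L]: (-1)·1+(-2)·0+(2)·0+(2)·0+(1)·1+(1)·1 = 1
  [Θ]: (-1)·0+(-2)·1+(2)·0+(2)·0+(1)·0+(1)·0 = -2
  [T]: (-1)·-2+(-2)·0+(2)·-1+(2)·-1+(1)·-2+(1)·-1 = -5
⇒ L Θ^-2 T^-5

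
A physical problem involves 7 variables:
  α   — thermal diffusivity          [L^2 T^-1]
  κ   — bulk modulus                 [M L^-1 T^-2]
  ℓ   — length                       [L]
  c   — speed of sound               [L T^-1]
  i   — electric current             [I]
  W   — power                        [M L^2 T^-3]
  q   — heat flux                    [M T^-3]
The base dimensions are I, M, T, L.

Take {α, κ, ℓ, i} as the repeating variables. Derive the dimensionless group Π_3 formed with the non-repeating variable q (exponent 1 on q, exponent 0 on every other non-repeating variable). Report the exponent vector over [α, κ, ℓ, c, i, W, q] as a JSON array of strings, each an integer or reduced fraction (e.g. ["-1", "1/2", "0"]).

["-1", "-1", "1", "0", "0", "0", "1"]

Exponent matrix [I,M,T,L] × [α,κ,ℓ,c,i,W,q]:
  I: [ 0  0  0  0  1  0  0]
  M: [ 0  1  0  0  0  1  1]
  T: [-1 -2  0 -1  0 -3 -3]
  L: [ 2 -1  1  1  0  2  0]
Echelon form has 4 nonzero rows (pivots: α,κ,ℓ,i)
Pivot set = {α,κ,ℓ,i}, free = {c,W,q}
RREF:
  r0: [   1    0    0    1    0    1    1]
  r1: [   0    1    0    0    0    1    1]
  r2: [   0    0    1   -1    0    1   -1]
  r3: [   0    0    0    0    1    0    0]
Fix exponent of q at 1, c at 0, W at 0; solve each RREF row for its pivot's exponent:
  r0: exp(α) + (1)·1 = 0 ⇒ exp(α) = -1
  r1: exp(κ) + (1)·1 = 0 ⇒ exp(κ) = -1
  r2: exp(ℓ) + (-1)·1 = 0 ⇒ exp(ℓ) = 1
  r3: exp(i) + (0)·1 = 0 ⇒ exp(i) = 0
Π_3 = α^-1 · κ^-1 · ℓ · q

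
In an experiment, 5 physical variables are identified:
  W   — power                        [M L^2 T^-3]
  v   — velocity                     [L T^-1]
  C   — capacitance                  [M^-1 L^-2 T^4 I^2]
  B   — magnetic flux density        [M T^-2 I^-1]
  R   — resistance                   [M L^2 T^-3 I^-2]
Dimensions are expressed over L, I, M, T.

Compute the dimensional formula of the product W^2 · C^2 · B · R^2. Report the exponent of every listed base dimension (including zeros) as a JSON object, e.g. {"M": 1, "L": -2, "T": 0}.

{"L": 4, "I": -1, "M": 3, "T": -6}

Write exponents as rows L,I,M,T / cols W,v,C,B,R:
  L: [ 2  1 -2  0  2]
  I: [ 0  0  2 -1 -2]
  M: [ 1  0 -1  1  1]
  T: [-3 -1  4 -2 -3]
  [L]: (2)·2+(2)·-2+(1)·0+(2)·2 = 4
  [I]: (2)·0+(2)·2+(1)·-1+(2)·-2 = -1
  [M]: (2)·1+(2)·-1+(1)·1+(2)·1 = 3
  [T]: (2)·-3+(2)·4+(1)·-2+(2)·-3 = -6
⇒ L^4 I^-1 M^3 T^-6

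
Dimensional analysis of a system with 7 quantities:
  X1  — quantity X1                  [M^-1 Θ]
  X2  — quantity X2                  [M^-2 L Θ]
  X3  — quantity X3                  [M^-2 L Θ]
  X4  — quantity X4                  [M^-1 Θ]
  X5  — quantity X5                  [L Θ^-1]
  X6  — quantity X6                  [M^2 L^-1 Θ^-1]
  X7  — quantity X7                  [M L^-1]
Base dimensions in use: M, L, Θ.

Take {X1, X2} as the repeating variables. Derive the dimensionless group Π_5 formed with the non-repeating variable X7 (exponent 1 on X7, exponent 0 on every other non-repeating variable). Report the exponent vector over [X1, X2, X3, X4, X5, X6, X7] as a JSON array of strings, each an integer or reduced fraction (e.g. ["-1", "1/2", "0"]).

Write exponents as rows M,L,Θ / cols X1,X2,X3,X4,X5,X6,X7:
  M: [-1 -2 -2 -1  0  2  1]
  L: [ 0  1  1  0  1 -1 -1]
  Θ: [ 1  1  1  1 -1 -1  0]
Echelon form has 2 nonzero rows (pivots: X1,X2)
Pivot set = {X1,X2}, free = {X3,X4,X5,X6,X7}
RREF:
  r0: [   1    0    0    1   -2    0    1]
  r1: [   0    1    1    0    1   -1   -1]
  r2: [   0    0    0    0    0    0    0]
Fix exponent of X7 at 1, X3 at 0, X4 at 0, X5 at 0, X6 at 0; solve each RREF row for its pivot's exponent:
  r0: exp(X1) + (1)·1 = 0 ⇒ exp(X1) = -1
  r1: exp(X2) + (-1)·1 = 0 ⇒ exp(X2) = 1
Π_5 = X1^-1 · X2 · X7

["-1", "1", "0", "0", "0", "0", "1"]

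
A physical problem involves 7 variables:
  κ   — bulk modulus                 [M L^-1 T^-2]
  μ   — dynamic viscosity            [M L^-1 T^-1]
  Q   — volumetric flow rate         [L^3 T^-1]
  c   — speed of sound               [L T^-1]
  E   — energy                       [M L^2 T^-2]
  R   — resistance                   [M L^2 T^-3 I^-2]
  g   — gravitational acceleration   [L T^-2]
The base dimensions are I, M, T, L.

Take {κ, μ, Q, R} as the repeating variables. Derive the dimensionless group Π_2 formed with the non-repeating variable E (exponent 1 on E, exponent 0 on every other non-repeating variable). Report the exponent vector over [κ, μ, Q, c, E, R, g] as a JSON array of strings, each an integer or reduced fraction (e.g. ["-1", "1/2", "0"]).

["0", "-1", "-1", "0", "1", "0", "0"]

Write exponents as rows I,M,T,L / cols κ,μ,Q,c,E,R,g:
  I: [ 0  0  0  0  0 -2  0]
  M: [ 1  1  0  0  1  1  0]
  T: [-2 -1 -1 -1 -2 -3 -2]
  L: [-1 -1  3  1  2  2  1]
Echelon form has 4 nonzero rows (pivots: κ,μ,Q,R)
Pivot set = {κ,μ,Q,R}, free = {c,E,g}
RREF:
  r0: [   1    0    0  2/3    0    0  5/3]
  r1: [   0    1    0 -2/3    1    0 -5/3]
  r2: [   0    0    1  1/3    1    0  1/3]
  r3: [   0    0    0    0    0    1    0]
Fix exponent of E at 1, c at 0, g at 0; solve each RREF row for its pivot's exponent:
  r0: exp(κ) + (0)·1 = 0 ⇒ exp(κ) = 0
  r1: exp(μ) + (1)·1 = 0 ⇒ exp(μ) = -1
  r2: exp(Q) + (1)·1 = 0 ⇒ exp(Q) = -1
  r3: exp(R) + (0)·1 = 0 ⇒ exp(R) = 0
Π_2 = μ^-1 · Q^-1 · E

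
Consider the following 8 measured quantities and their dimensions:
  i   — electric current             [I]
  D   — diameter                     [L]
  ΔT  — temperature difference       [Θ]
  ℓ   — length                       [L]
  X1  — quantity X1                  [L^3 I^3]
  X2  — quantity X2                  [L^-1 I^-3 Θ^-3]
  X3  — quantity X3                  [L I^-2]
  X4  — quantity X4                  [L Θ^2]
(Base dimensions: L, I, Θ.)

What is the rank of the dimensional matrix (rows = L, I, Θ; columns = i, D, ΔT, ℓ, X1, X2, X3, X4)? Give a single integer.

Dimensional matrix (L×I×Θ by i×D×ΔT×ℓ×X1×X2×X3×X4):
  L: [ 0  1  0  1  3 -1  1  1]
  I: [ 1  0  0  0  3 -3 -2  0]
  Θ: [ 0  0  1  0  0 -3  0  2]
Row reduction gives pivot columns i,D,ΔT; rank = 3

3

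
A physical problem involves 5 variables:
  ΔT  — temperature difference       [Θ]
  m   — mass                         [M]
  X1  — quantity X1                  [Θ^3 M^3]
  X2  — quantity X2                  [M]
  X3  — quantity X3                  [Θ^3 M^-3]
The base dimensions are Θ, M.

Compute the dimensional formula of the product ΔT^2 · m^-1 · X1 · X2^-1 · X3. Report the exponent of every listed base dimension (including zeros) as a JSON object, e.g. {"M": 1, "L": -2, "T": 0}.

Dimensional matrix (Θ×M by ΔT×m×X1×X2×X3):
  Θ: [ 1  0  3  0  3]
  M: [ 0  1  3  1 -3]
  [Θ]: (2)·1+(-1)·0+(1)·3+(-1)·0+(1)·3 = 8
  [M]: (2)·0+(-1)·1+(1)·3+(-1)·1+(1)·-3 = -2
⇒ Θ^8 M^-2

{"Θ": 8, "M": -2}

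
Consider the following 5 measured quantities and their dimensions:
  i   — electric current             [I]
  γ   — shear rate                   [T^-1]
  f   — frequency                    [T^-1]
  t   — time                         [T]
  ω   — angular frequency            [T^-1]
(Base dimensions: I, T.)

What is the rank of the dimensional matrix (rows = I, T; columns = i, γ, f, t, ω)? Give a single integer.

2

Dimensional matrix (I×T by i×γ×f×t×ω):
  I: [ 1  0  0  0  0]
  T: [ 0 -1 -1  1 -1]
RREF → pivots at {i,γ} ⇒ r = 2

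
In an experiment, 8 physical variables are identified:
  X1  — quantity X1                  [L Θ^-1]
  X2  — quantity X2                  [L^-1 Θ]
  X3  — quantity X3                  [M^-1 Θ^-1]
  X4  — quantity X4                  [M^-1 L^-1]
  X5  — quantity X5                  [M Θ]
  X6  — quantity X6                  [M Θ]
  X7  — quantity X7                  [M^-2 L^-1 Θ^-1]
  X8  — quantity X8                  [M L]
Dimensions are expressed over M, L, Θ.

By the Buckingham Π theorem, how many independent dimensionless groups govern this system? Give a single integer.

6

Dimensional matrix (M×L×Θ by X1×X2×X3×X4×X5×X6×X7×X8):
  M: [ 0  0 -1 -1  1  1 -2  1]
  L: [ 1 -1  0 -1  0  0 -1  1]
  Θ: [-1  1 -1  0  1  1 -1  0]
Echelon form has 2 nonzero rows (pivots: X1,X3)
Π count = n − r = 8 − 2 = 6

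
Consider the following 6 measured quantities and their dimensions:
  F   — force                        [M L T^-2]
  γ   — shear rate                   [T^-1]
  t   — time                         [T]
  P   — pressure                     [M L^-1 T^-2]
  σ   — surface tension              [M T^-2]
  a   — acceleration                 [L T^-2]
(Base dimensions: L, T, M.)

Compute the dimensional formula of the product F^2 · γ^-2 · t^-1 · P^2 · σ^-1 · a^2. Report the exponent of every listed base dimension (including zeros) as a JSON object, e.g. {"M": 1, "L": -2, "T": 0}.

{"L": 2, "T": -9, "M": 3}

Exponent matrix [L,T,M] × [F,γ,t,P,σ,a]:
  L: [ 1  0  0 -1  0  1]
  T: [-2 -1  1 -2 -2 -2]
  M: [ 1  0  0  1  1  0]
  [L]: (2)·1+(-2)·0+(-1)·0+(2)·-1+(-1)·0+(2)·1 = 2
  [T]: (2)·-2+(-2)·-1+(-1)·1+(2)·-2+(-1)·-2+(2)·-2 = -9
  [M]: (2)·1+(-2)·0+(-1)·0+(2)·1+(-1)·1+(2)·0 = 3
⇒ L^2 T^-9 M^3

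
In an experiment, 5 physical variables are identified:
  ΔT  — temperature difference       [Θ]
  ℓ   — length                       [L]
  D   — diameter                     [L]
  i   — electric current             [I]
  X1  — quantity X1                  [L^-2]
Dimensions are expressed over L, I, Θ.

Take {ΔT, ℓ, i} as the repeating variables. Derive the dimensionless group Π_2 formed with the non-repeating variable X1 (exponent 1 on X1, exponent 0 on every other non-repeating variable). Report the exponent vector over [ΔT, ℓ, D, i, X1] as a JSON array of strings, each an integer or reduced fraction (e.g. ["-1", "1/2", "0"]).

["0", "2", "0", "0", "1"]

Exponent matrix [L,I,Θ] × [ΔT,ℓ,D,i,X1]:
  L: [ 0  1  1  0 -2]
  I: [ 0  0  0  1  0]
  Θ: [ 1  0  0  0  0]
Echelon form has 3 nonzero rows (pivots: ΔT,ℓ,i)
Repeat: ΔT,ℓ,i; free: D,X1
RREF:
  r0: [   1    0    0    0    0]
  r1: [   0    1    1    0   -2]
  r2: [   0    0    0    1    0]
Fix exponent of X1 at 1, D at 0; solve each RREF row for its pivot's exponent:
  r0: exp(ΔT) + (0)·1 = 0 ⇒ exp(ΔT) = 0
  r1: exp(ℓ) + (-2)·1 = 0 ⇒ exp(ℓ) = 2
  r2: exp(i) + (0)·1 = 0 ⇒ exp(i) = 0
Π_2 = ℓ^2 · X1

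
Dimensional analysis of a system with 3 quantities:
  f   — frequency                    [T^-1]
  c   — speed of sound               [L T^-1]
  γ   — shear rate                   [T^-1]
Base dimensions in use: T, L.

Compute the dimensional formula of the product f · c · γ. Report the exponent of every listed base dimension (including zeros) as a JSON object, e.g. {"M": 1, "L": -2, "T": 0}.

Dimensional matrix (T×L by f×c×γ):
  T: [-1 -1 -1]
  L: [ 0  1  0]
  [T]: (1)·-1+(1)·-1+(1)·-1 = -3
  [L]: (1)·0+(1)·1+(1)·0 = 1
⇒ T^-3 L

{"T": -3, "L": 1}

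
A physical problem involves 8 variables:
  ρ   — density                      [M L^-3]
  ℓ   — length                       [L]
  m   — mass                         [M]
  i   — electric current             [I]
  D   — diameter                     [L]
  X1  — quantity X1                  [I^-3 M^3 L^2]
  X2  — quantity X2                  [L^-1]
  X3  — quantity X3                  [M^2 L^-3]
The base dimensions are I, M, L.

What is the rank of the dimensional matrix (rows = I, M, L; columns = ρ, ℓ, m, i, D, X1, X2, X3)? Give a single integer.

3

Exponent matrix [I,M,L] × [ρ,ℓ,m,i,D,X1,X2,X3]:
  I: [ 0  0  0  1  0 -3  0  0]
  M: [ 1  0  1  0  0  3  0  2]
  L: [-3  1  0  0  1  2 -1 -3]
RREF → pivots at {ρ,ℓ,i} ⇒ r = 3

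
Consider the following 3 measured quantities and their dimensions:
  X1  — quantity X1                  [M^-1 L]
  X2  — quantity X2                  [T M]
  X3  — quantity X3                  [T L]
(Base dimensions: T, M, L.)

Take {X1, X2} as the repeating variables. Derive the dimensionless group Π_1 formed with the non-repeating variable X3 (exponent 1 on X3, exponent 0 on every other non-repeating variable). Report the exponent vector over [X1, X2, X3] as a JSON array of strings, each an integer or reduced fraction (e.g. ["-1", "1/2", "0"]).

Dimensional matrix (T×M×L by X1×X2×X3):
  T: [ 0  1  1]
  M: [-1  1  0]
  L: [ 1  0  1]
Row reduction gives pivot columns X1,X2; rank = 2
Repeat: X1,X2; free: X3
RREF:
  r0: [   1    0    1]
  r1: [   0    1    1]
  r2: [   0    0    0]
Fix exponent of X3 at 1; solve each RREF row for its pivot's exponent:
  r0: exp(X1) + (1)·1 = 0 ⇒ exp(X1) = -1
  r1: exp(X2) + (1)·1 = 0 ⇒ exp(X2) = -1
Π_1 = X1^-1 · X2^-1 · X3

["-1", "-1", "1"]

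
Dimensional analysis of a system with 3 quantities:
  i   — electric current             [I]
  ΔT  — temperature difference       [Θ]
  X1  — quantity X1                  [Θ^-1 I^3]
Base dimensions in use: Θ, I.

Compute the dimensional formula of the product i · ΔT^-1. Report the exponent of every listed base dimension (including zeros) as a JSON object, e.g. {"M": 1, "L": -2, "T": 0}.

{"Θ": -1, "I": 1}

Exponent matrix [Θ,I] × [i,ΔT,X1]:
  Θ: [ 0  1 -1]
  I: [ 1  0  3]
  [Θ]: (1)·0+(-1)·1 = -1
  [I]: (1)·1+(-1)·0 = 1
⇒ Θ^-1 I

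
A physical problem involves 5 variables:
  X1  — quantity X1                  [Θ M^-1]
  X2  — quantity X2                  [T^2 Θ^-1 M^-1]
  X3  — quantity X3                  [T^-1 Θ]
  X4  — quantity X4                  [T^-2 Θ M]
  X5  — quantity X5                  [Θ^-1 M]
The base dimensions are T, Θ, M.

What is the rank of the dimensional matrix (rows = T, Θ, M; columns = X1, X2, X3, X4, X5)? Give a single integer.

2

Exponent matrix [T,Θ,M] × [X1,X2,X3,X4,X5]:
  T: [ 0  2 -1 -2  0]
  Θ: [ 1 -1  1  1 -1]
  M: [-1 -1  0  1  1]
Echelon form has 2 nonzero rows (pivots: X1,X2)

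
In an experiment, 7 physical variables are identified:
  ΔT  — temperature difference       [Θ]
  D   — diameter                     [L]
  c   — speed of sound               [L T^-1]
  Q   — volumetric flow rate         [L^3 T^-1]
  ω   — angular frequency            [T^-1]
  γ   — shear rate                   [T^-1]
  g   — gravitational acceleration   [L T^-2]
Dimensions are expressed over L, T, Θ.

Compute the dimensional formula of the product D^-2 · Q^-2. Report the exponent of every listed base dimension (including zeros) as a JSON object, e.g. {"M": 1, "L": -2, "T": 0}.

Exponent matrix [L,T,Θ] × [ΔT,D,c,Q,ω,γ,g]:
  L: [ 0  1  1  3  0  0  1]
  T: [ 0  0 -1 -1 -1 -1 -2]
  Θ: [ 1  0  0  0  0  0  0]
  [L]: (-2)·1+(-2)·3 = -8
  [T]: (-2)·0+(-2)·-1 = 2
  [Θ]: (-2)·0+(-2)·0 = 0
⇒ L^-8 T^2

{"L": -8, "T": 2, "Θ": 0}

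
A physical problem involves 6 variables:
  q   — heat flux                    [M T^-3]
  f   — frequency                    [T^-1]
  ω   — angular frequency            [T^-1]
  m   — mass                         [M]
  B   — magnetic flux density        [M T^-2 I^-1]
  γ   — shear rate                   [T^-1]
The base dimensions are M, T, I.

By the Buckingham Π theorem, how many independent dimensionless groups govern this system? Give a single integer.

Write exponents as rows M,T,I / cols q,f,ω,m,B,γ:
  M: [ 1  0  0  1  1  0]
  T: [-3 -1 -1  0 -2 -1]
  I: [ 0  0  0  0 -1  0]
Echelon form has 3 nonzero rows (pivots: q,f,B)
6 vars − rank 3 = 3 Π groups

3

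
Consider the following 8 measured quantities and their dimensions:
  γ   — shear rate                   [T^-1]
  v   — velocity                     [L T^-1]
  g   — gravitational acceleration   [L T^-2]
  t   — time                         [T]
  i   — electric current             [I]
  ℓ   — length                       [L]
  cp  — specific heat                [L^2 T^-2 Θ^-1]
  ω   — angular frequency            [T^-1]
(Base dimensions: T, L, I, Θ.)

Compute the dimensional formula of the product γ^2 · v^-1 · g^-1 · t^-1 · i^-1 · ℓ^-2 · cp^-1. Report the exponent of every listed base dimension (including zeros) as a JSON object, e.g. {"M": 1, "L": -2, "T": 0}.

{"T": 2, "L": -6, "I": -1, "Θ": 1}

Exponent matrix [T,L,I,Θ] × [γ,v,g,t,i,ℓ,cp,ω]:
  T: [-1 -1 -2  1  0  0 -2 -1]
  L: [ 0  1  1  0  0  1  2  0]
  I: [ 0  0  0  0  1  0  0  0]
  Θ: [ 0  0  0  0  0  0 -1  0]
  [T]: (2)·-1+(-1)·-1+(-1)·-2+(-1)·1+(-1)·0+(-2)·0+(-1)·-2 = 2
  [L]: (2)·0+(-1)·1+(-1)·1+(-1)·0+(-1)·0+(-2)·1+(-1)·2 = -6
  [I]: (2)·0+(-1)·0+(-1)·0+(-1)·0+(-1)·1+(-2)·0+(-1)·0 = -1
  [Θ]: (2)·0+(-1)·0+(-1)·0+(-1)·0+(-1)·0+(-2)·0+(-1)·-1 = 1
⇒ T^2 L^-6 I^-1 Θ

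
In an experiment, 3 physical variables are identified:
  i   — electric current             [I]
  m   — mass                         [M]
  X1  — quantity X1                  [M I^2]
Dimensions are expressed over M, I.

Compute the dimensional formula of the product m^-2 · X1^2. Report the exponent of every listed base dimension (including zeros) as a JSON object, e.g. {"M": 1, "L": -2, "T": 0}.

Exponent matrix [M,I] × [i,m,X1]:
  M: [ 0  1  1]
  I: [ 1  0  2]
  [M]: (-2)·1+(2)·1 = 0
  [I]: (-2)·0+(2)·2 = 4
⇒ I^4

{"M": 0, "I": 4}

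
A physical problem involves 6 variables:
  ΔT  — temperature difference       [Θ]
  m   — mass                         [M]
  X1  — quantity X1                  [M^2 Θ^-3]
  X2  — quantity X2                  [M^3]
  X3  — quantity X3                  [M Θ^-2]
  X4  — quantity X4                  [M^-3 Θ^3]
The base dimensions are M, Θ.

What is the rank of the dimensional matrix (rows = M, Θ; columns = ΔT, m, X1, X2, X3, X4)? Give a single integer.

Exponent matrix [M,Θ] × [ΔT,m,X1,X2,X3,X4]:
  M: [ 0  1  2  3  1 -3]
  Θ: [ 1  0 -3  0 -2  3]
RREF → pivots at {ΔT,m} ⇒ r = 2

2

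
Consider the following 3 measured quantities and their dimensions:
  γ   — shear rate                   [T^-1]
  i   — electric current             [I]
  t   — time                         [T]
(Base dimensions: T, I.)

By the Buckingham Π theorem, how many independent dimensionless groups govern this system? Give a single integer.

1

Write exponents as rows T,I / cols γ,i,t:
  T: [-1  0  1]
  I: [ 0  1  0]
Echelon form has 2 nonzero rows (pivots: γ,i)
3 vars − rank 2 = 1 Π group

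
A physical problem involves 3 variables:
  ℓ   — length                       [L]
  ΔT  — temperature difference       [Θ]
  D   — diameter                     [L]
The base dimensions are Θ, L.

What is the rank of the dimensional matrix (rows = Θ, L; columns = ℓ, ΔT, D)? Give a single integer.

Write exponents as rows Θ,L / cols ℓ,ΔT,D:
  Θ: [ 0  1  0]
  L: [ 1  0  1]
Row reduction gives pivot columns ℓ,ΔT; rank = 2

2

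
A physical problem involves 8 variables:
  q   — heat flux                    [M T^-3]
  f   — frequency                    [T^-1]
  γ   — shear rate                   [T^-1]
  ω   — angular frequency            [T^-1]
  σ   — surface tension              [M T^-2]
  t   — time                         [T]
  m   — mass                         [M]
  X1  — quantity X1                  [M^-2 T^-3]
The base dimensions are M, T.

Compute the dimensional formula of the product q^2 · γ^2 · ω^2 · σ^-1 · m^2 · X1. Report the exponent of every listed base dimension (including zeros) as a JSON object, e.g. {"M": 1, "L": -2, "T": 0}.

Write exponents as rows M,T / cols q,f,γ,ω,σ,t,m,X1:
  M: [ 1  0  0  0  1  0  1 -2]
  T: [-3 -1 -1 -1 -2  1  0 -3]
  [M]: (2)·1+(2)·0+(2)·0+(-1)·1+(2)·1+(1)·-2 = 1
  [T]: (2)·-3+(2)·-1+(2)·-1+(-1)·-2+(2)·0+(1)·-3 = -11
⇒ M T^-11

{"M": 1, "T": -11}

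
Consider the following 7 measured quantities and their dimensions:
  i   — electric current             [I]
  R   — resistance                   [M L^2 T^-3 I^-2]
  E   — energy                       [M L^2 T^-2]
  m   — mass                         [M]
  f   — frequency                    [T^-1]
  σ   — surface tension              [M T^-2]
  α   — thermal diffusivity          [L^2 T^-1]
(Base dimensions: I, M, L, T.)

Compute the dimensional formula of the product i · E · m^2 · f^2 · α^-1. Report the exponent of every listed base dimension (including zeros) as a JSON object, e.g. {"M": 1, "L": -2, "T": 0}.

{"I": 1, "M": 3, "L": 0, "T": -3}

Exponent matrix [I,M,L,T] × [i,R,E,m,f,σ,α]:
  I: [ 1 -2  0  0  0  0  0]
  M: [ 0  1  1  1  0  1  0]
  L: [ 0  2  2  0  0  0  2]
  T: [ 0 -3 -2  0 -1 -2 -1]
  [I]: (1)·1+(1)·0+(2)·0+(2)·0+(-1)·0 = 1
  [M]: (1)·0+(1)·1+(2)·1+(2)·0+(-1)·0 = 3
  [L]: (1)·0+(1)·2+(2)·0+(2)·0+(-1)·2 = 0
  [T]: (1)·0+(1)·-2+(2)·0+(2)·-1+(-1)·-1 = -3
⇒ I M^3 T^-3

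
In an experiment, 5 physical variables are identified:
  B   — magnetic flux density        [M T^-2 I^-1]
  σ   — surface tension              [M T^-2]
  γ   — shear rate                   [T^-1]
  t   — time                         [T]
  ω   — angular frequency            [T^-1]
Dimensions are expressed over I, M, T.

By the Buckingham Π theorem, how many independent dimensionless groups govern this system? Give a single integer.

2

Exponent matrix [I,M,T] × [B,σ,γ,t,ω]:
  I: [-1  0  0  0  0]
  M: [ 1  1  0  0  0]
  T: [-2 -2 -1  1 -1]
RREF → pivots at {B,σ,γ} ⇒ r = 3
Π count = n − r = 5 − 3 = 2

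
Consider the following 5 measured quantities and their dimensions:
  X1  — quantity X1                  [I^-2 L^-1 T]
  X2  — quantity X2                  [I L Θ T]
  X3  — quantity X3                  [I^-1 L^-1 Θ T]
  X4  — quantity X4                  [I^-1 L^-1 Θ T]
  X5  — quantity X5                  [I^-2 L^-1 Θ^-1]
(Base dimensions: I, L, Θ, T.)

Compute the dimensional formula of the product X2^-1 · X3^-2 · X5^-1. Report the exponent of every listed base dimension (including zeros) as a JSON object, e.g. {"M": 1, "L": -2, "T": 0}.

Exponent matrix [I,L,Θ,T] × [X1,X2,X3,X4,X5]:
  I: [-2  1 -1 -1 -2]
  L: [-1  1 -1 -1 -1]
  Θ: [ 0  1  1  1 -1]
  T: [ 1  1  1  1  0]
  [I]: (-1)·1+(-2)·-1+(-1)·-2 = 3
  [L]: (-1)·1+(-2)·-1+(-1)·-1 = 2
  [Θ]: (-1)·1+(-2)·1+(-1)·-1 = -2
  [T]: (-1)·1+(-2)·1+(-1)·0 = -3
⇒ I^3 L^2 Θ^-2 T^-3

{"I": 3, "L": 2, "Θ": -2, "T": -3}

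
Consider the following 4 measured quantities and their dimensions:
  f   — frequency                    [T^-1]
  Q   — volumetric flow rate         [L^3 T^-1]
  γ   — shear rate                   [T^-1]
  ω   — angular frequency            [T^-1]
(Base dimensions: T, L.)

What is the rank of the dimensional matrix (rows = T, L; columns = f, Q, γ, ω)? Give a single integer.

2

Exponent matrix [T,L] × [f,Q,γ,ω]:
  T: [-1 -1 -1 -1]
  L: [ 0  3  0  0]
RREF → pivots at {f,Q} ⇒ r = 2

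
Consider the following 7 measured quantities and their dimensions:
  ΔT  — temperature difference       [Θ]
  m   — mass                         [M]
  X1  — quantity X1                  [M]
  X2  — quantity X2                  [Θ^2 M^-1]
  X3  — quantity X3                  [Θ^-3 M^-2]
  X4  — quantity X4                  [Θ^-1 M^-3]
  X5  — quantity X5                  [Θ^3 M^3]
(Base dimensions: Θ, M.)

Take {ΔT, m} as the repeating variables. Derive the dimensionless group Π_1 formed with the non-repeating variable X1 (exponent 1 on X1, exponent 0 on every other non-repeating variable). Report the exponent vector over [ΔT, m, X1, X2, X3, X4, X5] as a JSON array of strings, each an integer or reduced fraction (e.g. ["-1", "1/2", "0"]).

["0", "-1", "1", "0", "0", "0", "0"]

Write exponents as rows Θ,M / cols ΔT,m,X1,X2,X3,X4,X5:
  Θ: [ 1  0  0  2 -3 -1  3]
  M: [ 0  1  1 -1 -2 -3  3]
Row reduction gives pivot columns ΔT,m; rank = 2
Pivot set = {ΔT,m}, free = {X1,X2,X3,X4,X5}
RREF:
  r0: [   1    0    0    2   -3   -1    3]
  r1: [   0    1    1   -1   -2   -3    3]
Fix exponent of X1 at 1, X2 at 0, X3 at 0, X4 at 0, X5 at 0; solve each RREF row for its pivot's exponent:
  r0: exp(ΔT) + (0)·1 = 0 ⇒ exp(ΔT) = 0
  r1: exp(m) + (1)·1 = 0 ⇒ exp(m) = -1
Π_1 = m^-1 · X1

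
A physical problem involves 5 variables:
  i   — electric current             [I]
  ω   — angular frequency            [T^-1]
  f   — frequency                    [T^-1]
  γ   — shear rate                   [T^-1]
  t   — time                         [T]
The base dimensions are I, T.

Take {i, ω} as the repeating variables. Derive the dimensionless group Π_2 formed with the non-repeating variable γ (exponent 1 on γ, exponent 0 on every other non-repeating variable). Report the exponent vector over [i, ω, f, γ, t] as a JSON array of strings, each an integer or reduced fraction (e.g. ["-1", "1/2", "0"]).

Dimensional matrix (I×T by i×ω×f×γ×t):
  I: [ 1  0  0  0  0]
  T: [ 0 -1 -1 -1  1]
RREF → pivots at {i,ω} ⇒ r = 2
Pivot set = {i,ω}, free = {f,γ,t}
RREF:
  r0: [   1    0    0    0    0]
  r1: [   0    1    1    1   -1]
Fix exponent of γ at 1, f at 0, t at 0; solve each RREF row for its pivot's exponent:
  r0: exp(i) + (0)·1 = 0 ⇒ exp(i) = 0
  r1: exp(ω) + (1)·1 = 0 ⇒ exp(ω) = -1
Π_2 = ω^-1 · γ

["0", "-1", "0", "1", "0"]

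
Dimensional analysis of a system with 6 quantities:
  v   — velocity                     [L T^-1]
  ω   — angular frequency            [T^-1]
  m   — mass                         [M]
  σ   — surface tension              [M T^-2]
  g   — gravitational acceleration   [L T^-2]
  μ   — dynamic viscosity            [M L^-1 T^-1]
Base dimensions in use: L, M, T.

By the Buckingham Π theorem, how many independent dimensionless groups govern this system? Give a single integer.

Write exponents as rows L,M,T / cols v,ω,m,σ,g,μ:
  L: [ 1  0  0  0  1 -1]
  M: [ 0  0  1  1  0  1]
  T: [-1 -1  0 -2 -2 -1]
Row reduction gives pivot columns v,ω,m; rank = 3
n=6, r=3 ⇒ 3 dimensionless groups

3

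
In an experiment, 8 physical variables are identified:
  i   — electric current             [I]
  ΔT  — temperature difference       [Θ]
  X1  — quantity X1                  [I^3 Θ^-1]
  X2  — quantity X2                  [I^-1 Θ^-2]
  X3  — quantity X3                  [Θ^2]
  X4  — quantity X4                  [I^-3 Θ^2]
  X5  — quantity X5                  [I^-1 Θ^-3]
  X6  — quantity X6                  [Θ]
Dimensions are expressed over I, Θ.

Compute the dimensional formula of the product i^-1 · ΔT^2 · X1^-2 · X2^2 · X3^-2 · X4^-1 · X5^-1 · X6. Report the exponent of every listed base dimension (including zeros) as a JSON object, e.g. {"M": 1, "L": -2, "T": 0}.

{"I": -5, "Θ": -2}

Exponent matrix [I,Θ] × [i,ΔT,X1,X2,X3,X4,X5,X6]:
  I: [ 1  0  3 -1  0 -3 -1  0]
  Θ: [ 0  1 -1 -2  2  2 -3  1]
  [I]: (-1)·1+(2)·0+(-2)·3+(2)·-1+(-2)·0+(-1)·-3+(-1)·-1+(1)·0 = -5
  [Θ]: (-1)·0+(2)·1+(-2)·-1+(2)·-2+(-2)·2+(-1)·2+(-1)·-3+(1)·1 = -2
⇒ I^-5 Θ^-2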